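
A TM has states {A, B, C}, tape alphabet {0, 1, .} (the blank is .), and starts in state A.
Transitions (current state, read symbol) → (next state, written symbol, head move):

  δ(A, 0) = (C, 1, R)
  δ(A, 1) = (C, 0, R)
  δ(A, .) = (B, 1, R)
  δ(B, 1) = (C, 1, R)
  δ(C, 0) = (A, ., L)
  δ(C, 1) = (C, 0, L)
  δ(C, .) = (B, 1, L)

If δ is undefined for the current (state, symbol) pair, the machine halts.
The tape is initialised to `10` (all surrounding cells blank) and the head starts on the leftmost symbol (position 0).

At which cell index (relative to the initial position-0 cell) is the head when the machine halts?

-2

A | ..[1]0   read 1 → write 0, move R, go to C
C | ..0[0]   read 0 → write ., move L, go to A
A | ..[0].   read 0 → write 1, move R, go to C
C | ..1[.]   read . → write 1, move L, go to B
B | ..[1]1   read 1 → write 1, move R, go to C
C | ..1[1]   read 1 → write 0, move L, go to C
C | ..[1]0   read 1 → write 0, move L, go to C
C | .[.]00   read . → write 1, move L, go to B
B | [.]100
At halt the head is at cell -2.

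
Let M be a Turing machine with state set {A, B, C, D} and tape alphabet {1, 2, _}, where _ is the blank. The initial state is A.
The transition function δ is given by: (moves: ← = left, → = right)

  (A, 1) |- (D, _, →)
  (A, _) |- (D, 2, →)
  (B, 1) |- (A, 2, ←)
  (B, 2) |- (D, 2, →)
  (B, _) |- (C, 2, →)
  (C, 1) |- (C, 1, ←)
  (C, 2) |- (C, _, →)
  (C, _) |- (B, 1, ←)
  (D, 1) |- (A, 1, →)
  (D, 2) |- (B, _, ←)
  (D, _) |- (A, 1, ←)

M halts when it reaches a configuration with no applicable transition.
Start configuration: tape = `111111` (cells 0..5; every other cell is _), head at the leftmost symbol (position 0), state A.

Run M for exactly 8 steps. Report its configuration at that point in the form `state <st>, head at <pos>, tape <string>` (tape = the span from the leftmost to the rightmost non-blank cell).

state A, head at 6, tape 1_1_121

A | [1]11111__   read 1 → write _, move →, go to D
D | _[1]1111__   read 1 → write 1, move →, go to A
A | _1[1]111__   read 1 → write _, move →, go to D
D | _1_[1]11__   read 1 → write 1, move →, go to A
A | _1_1[1]1__   read 1 → write _, move →, go to D
D | _1_1_[1]__   read 1 → write 1, move →, go to A
A | _1_1_1[_]_   read _ → write 2, move →, go to D
D | _1_1_12[_]   read _ → write 1, move ←, go to A
A | _1_1_1[2]1
After 8 steps: state A, head at 6, tape 1_1_121.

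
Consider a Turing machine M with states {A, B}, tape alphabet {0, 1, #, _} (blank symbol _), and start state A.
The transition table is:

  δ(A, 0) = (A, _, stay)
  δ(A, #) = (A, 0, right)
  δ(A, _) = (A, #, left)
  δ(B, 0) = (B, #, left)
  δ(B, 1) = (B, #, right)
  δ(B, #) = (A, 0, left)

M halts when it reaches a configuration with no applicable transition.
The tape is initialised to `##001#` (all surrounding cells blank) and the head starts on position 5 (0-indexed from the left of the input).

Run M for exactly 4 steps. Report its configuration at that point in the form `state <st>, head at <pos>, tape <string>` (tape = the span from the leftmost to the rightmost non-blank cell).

state=A head=5 tape=##001[#]_   (A,#)→(A,0,right)
state=A head=6 tape=##0010[_]   (A,_)→(A,#,left)
state=A head=5 tape=##001[0]#   (A,0)→(A,_,stay)
state=A head=5 tape=##001[_]#   (A,_)→(A,#,left)
state=A head=4 tape=##00[1]##
After 4 steps: state A, head at 4, tape ##001##.

state A, head at 4, tape ##001##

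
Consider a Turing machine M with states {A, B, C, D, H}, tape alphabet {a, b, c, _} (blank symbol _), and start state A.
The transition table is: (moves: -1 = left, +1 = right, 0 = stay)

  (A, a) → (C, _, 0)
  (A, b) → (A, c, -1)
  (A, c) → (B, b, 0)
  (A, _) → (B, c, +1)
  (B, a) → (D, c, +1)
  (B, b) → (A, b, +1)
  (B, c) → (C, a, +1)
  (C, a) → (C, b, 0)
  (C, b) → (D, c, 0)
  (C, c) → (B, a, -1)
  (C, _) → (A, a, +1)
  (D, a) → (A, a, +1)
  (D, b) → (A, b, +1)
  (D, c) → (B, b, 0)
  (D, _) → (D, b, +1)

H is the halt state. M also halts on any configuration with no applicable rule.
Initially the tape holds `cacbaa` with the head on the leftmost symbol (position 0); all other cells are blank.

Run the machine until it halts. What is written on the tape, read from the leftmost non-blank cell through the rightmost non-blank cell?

A | [c]acbaa__   read c → write b, move 0, go to B
B | [b]acbaa__   read b → write b, move +1, go to A
A | b[a]cbaa__   read a → write _, move 0, go to C
C | b[_]cbaa__   read _ → write a, move +1, go to A
A | ba[c]baa__   read c → write b, move 0, go to B
B | ba[b]baa__   read b → write b, move +1, go to A
A | bab[b]aa__   read b → write c, move -1, go to A
A | ba[b]caa__   read b → write c, move -1, go to A
A | b[a]ccaa__   read a → write _, move 0, go to C
C | b[_]ccaa__   read _ → write a, move +1, go to A
A | ba[c]caa__   read c → write b, move 0, go to B
B | ba[b]caa__   read b → write b, move +1, go to A
A | bab[c]aa__   read c → write b, move 0, go to B
B | bab[b]aa__   read b → write b, move +1, go to A
A | babb[a]a__   read a → write _, move 0, go to C
C | babb[_]a__   read _ → write a, move +1, go to A
A | babba[a]__   read a → write _, move 0, go to C
C | babba[_]__   read _ → write a, move +1, go to A
A | babbaa[_]_   read _ → write c, move +1, go to B
B | babbaac[_]
The non-blank tape span at halt is babbaac.

babbaac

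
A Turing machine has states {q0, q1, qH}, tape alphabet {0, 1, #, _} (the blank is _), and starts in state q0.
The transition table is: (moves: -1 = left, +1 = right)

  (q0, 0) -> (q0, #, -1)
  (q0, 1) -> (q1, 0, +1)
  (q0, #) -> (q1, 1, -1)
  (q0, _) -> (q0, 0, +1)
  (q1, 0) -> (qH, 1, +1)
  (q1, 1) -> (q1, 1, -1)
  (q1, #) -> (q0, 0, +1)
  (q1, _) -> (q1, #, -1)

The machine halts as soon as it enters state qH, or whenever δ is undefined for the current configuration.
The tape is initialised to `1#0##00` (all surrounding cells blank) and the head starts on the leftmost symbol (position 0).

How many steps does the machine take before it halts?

8

state=q0 head=0 tape=_[1]#0##00   (q0,1)→(q1,0,+1)
state=q1 head=1 tape=_0[#]0##00   (q1,#)→(q0,0,+1)
state=q0 head=2 tape=_00[0]##00   (q0,0)→(q0,#,-1)
state=q0 head=1 tape=_0[0]###00   (q0,0)→(q0,#,-1)
state=q0 head=0 tape=_[0]####00   (q0,0)→(q0,#,-1)
state=q0 head=-1 tape=[_]#####00   (q0,_)→(q0,0,+1)
state=q0 head=0 tape=0[#]####00   (q0,#)→(q1,1,-1)
state=q1 head=-1 tape=[0]1####00   (q1,0)→(qH,1,+1)
state=qH head=0 tape=1[1]####00
M halts after 8 transitions.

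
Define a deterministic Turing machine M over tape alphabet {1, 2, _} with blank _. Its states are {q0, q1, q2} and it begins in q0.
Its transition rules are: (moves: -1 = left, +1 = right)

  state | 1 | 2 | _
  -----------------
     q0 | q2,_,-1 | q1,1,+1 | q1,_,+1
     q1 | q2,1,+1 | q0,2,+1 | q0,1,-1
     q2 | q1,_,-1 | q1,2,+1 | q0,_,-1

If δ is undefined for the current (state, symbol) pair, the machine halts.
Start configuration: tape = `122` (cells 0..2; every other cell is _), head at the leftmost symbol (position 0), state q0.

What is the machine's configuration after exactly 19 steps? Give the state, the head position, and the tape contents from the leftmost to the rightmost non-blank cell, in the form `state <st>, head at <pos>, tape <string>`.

state q1, head at -3, tape 1___22

state=q0 head=0 tape=____[1]22   (q0,1)→(q2,_,-1)
state=q2 head=-1 tape=___[_]_22   (q2,_)→(q0,_,-1)
state=q0 head=-2 tape=__[_]__22   (q0,_)→(q1,_,+1)
state=q1 head=-1 tape=___[_]_22   (q1,_)→(q0,1,-1)
state=q0 head=-2 tape=__[_]1_22   (q0,_)→(q1,_,+1)
state=q1 head=-1 tape=___[1]_22   (q1,1)→(q2,1,+1)
state=q2 head=0 tape=___1[_]22   (q2,_)→(q0,_,-1)
state=q0 head=-1 tape=___[1]_22   (q0,1)→(q2,_,-1)
state=q2 head=-2 tape=__[_]__22   (q2,_)→(q0,_,-1)
state=q0 head=-3 tape=_[_]___22   (q0,_)→(q1,_,+1)
state=q1 head=-2 tape=__[_]__22   (q1,_)→(q0,1,-1)
state=q0 head=-3 tape=_[_]1__22   (q0,_)→(q1,_,+1)
state=q1 head=-2 tape=__[1]__22   (q1,1)→(q2,1,+1)
state=q2 head=-1 tape=__1[_]_22   (q2,_)→(q0,_,-1)
state=q0 head=-2 tape=__[1]__22   (q0,1)→(q2,_,-1)
state=q2 head=-3 tape=_[_]___22   (q2,_)→(q0,_,-1)
state=q0 head=-4 tape=[_]____22   (q0,_)→(q1,_,+1)
state=q1 head=-3 tape=_[_]___22   (q1,_)→(q0,1,-1)
state=q0 head=-4 tape=[_]1___22   (q0,_)→(q1,_,+1)
state=q1 head=-3 tape=_[1]___22
After 19 steps: state q1, head at -3, tape 1___22.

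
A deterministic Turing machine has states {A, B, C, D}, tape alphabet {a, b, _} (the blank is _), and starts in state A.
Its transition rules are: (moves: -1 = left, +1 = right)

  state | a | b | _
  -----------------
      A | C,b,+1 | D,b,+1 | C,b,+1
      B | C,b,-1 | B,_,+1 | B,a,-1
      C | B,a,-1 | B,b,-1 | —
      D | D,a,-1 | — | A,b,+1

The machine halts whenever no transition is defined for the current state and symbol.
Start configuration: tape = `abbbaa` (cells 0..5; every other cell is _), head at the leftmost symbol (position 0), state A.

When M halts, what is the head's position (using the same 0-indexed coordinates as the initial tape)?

A | [a]bbbaa   read a → write b, move +1, go to C
C | b[b]bbaa   read b → write b, move -1, go to B
B | [b]bbbaa   read b → write _, move +1, go to B
B | _[b]bbaa   read b → write _, move +1, go to B
B | __[b]baa   read b → write _, move +1, go to B
B | ___[b]aa   read b → write _, move +1, go to B
B | ____[a]a   read a → write b, move -1, go to C
C | ___[_]ba
At halt the head is at cell 3.

3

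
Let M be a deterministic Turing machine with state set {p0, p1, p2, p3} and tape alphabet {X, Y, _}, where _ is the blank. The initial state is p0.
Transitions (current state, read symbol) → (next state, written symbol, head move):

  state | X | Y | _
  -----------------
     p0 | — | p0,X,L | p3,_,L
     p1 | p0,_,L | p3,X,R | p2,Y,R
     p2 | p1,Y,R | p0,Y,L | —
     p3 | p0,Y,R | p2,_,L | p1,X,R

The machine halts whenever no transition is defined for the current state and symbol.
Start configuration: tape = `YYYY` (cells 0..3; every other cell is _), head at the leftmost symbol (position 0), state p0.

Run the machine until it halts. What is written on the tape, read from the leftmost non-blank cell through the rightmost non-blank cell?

XXXXXY

p0 | __[Y]YYY   read Y → write X, move L, go to p0
p0 | _[_]XYYY   read _ → write _, move L, go to p3
p3 | [_]_XYYY   read _ → write X, move R, go to p1
p1 | X[_]XYYY   read _ → write Y, move R, go to p2
p2 | XY[X]YYY   read X → write Y, move R, go to p1
p1 | XYY[Y]YY   read Y → write X, move R, go to p3
p3 | XYYX[Y]Y   read Y → write _, move L, go to p2
p2 | XYY[X]_Y   read X → write Y, move R, go to p1
p1 | XYYY[_]Y   read _ → write Y, move R, go to p2
p2 | XYYYY[Y]   read Y → write Y, move L, go to p0
p0 | XYYY[Y]Y   read Y → write X, move L, go to p0
p0 | XYY[Y]XY   read Y → write X, move L, go to p0
p0 | XY[Y]XXY   read Y → write X, move L, go to p0
p0 | X[Y]XXXY   read Y → write X, move L, go to p0
p0 | [X]XXXXY
The non-blank tape span at halt is XXXXXY.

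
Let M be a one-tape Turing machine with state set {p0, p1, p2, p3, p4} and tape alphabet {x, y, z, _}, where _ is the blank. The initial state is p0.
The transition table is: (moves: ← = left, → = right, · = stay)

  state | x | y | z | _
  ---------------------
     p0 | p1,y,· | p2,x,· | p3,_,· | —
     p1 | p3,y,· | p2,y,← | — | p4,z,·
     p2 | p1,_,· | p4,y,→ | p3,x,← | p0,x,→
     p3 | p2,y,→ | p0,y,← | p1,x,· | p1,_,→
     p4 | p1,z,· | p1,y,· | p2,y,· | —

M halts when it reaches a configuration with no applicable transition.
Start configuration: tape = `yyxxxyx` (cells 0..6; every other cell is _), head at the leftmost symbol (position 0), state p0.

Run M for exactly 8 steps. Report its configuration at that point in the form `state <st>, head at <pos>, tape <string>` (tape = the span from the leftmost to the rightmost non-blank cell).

state p4, head at 1, tape yyxxxyx

state=p0 head=0 tape=[y]yxxxyx   (p0,y)→(p2,x,·)
state=p2 head=0 tape=[x]yxxxyx   (p2,x)→(p1,_,·)
state=p1 head=0 tape=[_]yxxxyx   (p1,_)→(p4,z,·)
state=p4 head=0 tape=[z]yxxxyx   (p4,z)→(p2,y,·)
state=p2 head=0 tape=[y]yxxxyx   (p2,y)→(p4,y,→)
state=p4 head=1 tape=y[y]xxxyx   (p4,y)→(p1,y,·)
state=p1 head=1 tape=y[y]xxxyx   (p1,y)→(p2,y,←)
state=p2 head=0 tape=[y]yxxxyx   (p2,y)→(p4,y,→)
state=p4 head=1 tape=y[y]xxxyx
After 8 steps: state p4, head at 1, tape yyxxxyx.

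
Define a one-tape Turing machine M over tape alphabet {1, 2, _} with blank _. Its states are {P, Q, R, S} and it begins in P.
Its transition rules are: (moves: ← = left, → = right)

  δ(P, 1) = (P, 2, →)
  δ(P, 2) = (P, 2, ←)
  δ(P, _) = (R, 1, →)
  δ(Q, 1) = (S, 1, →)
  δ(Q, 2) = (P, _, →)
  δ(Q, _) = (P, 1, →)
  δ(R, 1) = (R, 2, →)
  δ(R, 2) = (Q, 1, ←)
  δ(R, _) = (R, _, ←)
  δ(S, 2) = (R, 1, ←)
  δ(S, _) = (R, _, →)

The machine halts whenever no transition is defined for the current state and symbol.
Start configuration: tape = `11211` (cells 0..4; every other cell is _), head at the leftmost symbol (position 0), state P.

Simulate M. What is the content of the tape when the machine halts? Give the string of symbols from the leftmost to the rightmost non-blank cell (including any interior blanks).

112211

state=P head=0 tape=_[1]1211   (P,1)→(P,2,→)
state=P head=1 tape=_2[1]211   (P,1)→(P,2,→)
state=P head=2 tape=_22[2]11   (P,2)→(P,2,←)
state=P head=1 tape=_2[2]211   (P,2)→(P,2,←)
state=P head=0 tape=_[2]2211   (P,2)→(P,2,←)
state=P head=-1 tape=[_]22211   (P,_)→(R,1,→)
state=R head=0 tape=1[2]2211   (R,2)→(Q,1,←)
state=Q head=-1 tape=[1]12211   (Q,1)→(S,1,→)
state=S head=0 tape=1[1]2211
The non-blank tape span at halt is 112211.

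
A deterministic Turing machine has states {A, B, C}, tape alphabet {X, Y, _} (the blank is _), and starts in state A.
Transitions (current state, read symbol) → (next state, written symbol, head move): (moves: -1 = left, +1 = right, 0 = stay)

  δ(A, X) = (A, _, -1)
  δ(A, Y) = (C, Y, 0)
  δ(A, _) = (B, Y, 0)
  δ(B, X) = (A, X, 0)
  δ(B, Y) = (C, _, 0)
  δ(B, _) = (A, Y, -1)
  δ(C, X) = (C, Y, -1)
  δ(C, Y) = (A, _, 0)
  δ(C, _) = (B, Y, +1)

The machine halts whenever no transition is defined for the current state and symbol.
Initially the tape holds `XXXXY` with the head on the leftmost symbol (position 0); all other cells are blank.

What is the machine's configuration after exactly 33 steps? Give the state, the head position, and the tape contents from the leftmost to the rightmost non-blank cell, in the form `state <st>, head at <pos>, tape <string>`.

A | _[X]XXXY   read X → write _, move -1, go to A
A | [_]_XXXY   read _ → write Y, move 0, go to B
B | [Y]_XXXY   read Y → write _, move 0, go to C
C | [_]_XXXY   read _ → write Y, move +1, go to B
B | Y[_]XXXY   read _ → write Y, move -1, go to A
A | [Y]YXXXY   read Y → write Y, move 0, go to C
C | [Y]YXXXY   read Y → write _, move 0, go to A
A | [_]YXXXY   read _ → write Y, move 0, go to B
B | [Y]YXXXY   read Y → write _, move 0, go to C
C | [_]YXXXY   read _ → write Y, move +1, go to B
B | Y[Y]XXXY   read Y → write _, move 0, go to C
C | Y[_]XXXY   read _ → write Y, move +1, go to B
B | YY[X]XXY   read X → write X, move 0, go to A
A | YY[X]XXY   read X → write _, move -1, go to A
A | Y[Y]_XXY   read Y → write Y, move 0, go to C
C | Y[Y]_XXY   read Y → write _, move 0, go to A
A | Y[_]_XXY   read _ → write Y, move 0, go to B
B | Y[Y]_XXY   read Y → write _, move 0, go to C
C | Y[_]_XXY   read _ → write Y, move +1, go to B
B | YY[_]XXY   read _ → write Y, move -1, go to A
A | Y[Y]YXXY   read Y → write Y, move 0, go to C
C | Y[Y]YXXY   read Y → write _, move 0, go to A
A | Y[_]YXXY   read _ → write Y, move 0, go to B
B | Y[Y]YXXY   read Y → write _, move 0, go to C
C | Y[_]YXXY   read _ → write Y, move +1, go to B
B | YY[Y]XXY   read Y → write _, move 0, go to C
C | YY[_]XXY   read _ → write Y, move +1, go to B
B | YYY[X]XY   read X → write X, move 0, go to A
A | YYY[X]XY   read X → write _, move -1, go to A
A | YY[Y]_XY   read Y → write Y, move 0, go to C
C | YY[Y]_XY   read Y → write _, move 0, go to A
A | YY[_]_XY   read _ → write Y, move 0, go to B
B | YY[Y]_XY   read Y → write _, move 0, go to C
C | YY[_]_XY
After 33 steps: state C, head at 1, tape YY__XY.

state C, head at 1, tape YY__XY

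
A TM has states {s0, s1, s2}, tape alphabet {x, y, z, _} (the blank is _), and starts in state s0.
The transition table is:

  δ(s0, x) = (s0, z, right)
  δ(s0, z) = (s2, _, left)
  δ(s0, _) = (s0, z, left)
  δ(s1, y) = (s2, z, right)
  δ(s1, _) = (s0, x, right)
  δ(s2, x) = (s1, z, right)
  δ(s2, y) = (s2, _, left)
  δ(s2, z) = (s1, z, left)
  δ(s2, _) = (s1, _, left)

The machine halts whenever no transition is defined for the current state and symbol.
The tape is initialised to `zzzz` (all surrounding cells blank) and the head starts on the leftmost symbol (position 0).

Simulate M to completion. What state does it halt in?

s1

s0 | ___[z]zzz   read z → write _, move left, go to s2
s2 | __[_]_zzz   read _ → write _, move left, go to s1
s1 | _[_]__zzz   read _ → write x, move right, go to s0
s0 | _x[_]_zzz   read _ → write z, move left, go to s0
s0 | _[x]z_zzz   read x → write z, move right, go to s0
s0 | _z[z]_zzz   read z → write _, move left, go to s2
s2 | _[z]__zzz   read z → write z, move left, go to s1
s1 | [_]z__zzz   read _ → write x, move right, go to s0
s0 | x[z]__zzz   read z → write _, move left, go to s2
s2 | [x]___zzz   read x → write z, move right, go to s1
s1 | z[_]__zzz   read _ → write x, move right, go to s0
s0 | zx[_]_zzz   read _ → write z, move left, go to s0
s0 | z[x]z_zzz   read x → write z, move right, go to s0
s0 | zz[z]_zzz   read z → write _, move left, go to s2
s2 | z[z]__zzz   read z → write z, move left, go to s1
s1 | [z]z__zzz
No transition is defined for (s1, z); M halts in state s1.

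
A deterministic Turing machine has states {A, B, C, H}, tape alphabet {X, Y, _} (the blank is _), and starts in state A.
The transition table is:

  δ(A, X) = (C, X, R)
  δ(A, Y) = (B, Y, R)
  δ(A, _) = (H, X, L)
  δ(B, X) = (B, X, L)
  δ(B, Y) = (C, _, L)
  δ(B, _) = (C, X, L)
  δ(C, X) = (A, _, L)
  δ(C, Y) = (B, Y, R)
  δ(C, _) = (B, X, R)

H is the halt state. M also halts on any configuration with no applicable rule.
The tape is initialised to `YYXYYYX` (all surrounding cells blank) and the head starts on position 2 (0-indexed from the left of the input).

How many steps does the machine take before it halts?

23

state=A head=2 tape=___YY[X]YYYX   (A,X)→(C,X,R)
state=C head=3 tape=___YYX[Y]YYX   (C,Y)→(B,Y,R)
state=B head=4 tape=___YYXY[Y]YX   (B,Y)→(C,_,L)
state=C head=3 tape=___YYX[Y]_YX   (C,Y)→(B,Y,R)
state=B head=4 tape=___YYXY[_]YX   (B,_)→(C,X,L)
state=C head=3 tape=___YYX[Y]XYX   (C,Y)→(B,Y,R)
state=B head=4 tape=___YYXY[X]YX   (B,X)→(B,X,L)
state=B head=3 tape=___YYX[Y]XYX   (B,Y)→(C,_,L)
state=C head=2 tape=___YY[X]_XYX   (C,X)→(A,_,L)
state=A head=1 tape=___Y[Y]__XYX   (A,Y)→(B,Y,R)
state=B head=2 tape=___YY[_]_XYX   (B,_)→(C,X,L)
state=C head=1 tape=___Y[Y]X_XYX   (C,Y)→(B,Y,R)
state=B head=2 tape=___YY[X]_XYX   (B,X)→(B,X,L)
state=B head=1 tape=___Y[Y]X_XYX   (B,Y)→(C,_,L)
state=C head=0 tape=___[Y]_X_XYX   (C,Y)→(B,Y,R)
state=B head=1 tape=___Y[_]X_XYX   (B,_)→(C,X,L)
state=C head=0 tape=___[Y]XX_XYX   (C,Y)→(B,Y,R)
state=B head=1 tape=___Y[X]X_XYX   (B,X)→(B,X,L)
state=B head=0 tape=___[Y]XX_XYX   (B,Y)→(C,_,L)
state=C head=-1 tape=__[_]_XX_XYX   (C,_)→(B,X,R)
state=B head=0 tape=__X[_]XX_XYX   (B,_)→(C,X,L)
state=C head=-1 tape=__[X]XXX_XYX   (C,X)→(A,_,L)
state=A head=-2 tape=_[_]_XXX_XYX   (A,_)→(H,X,L)
state=H head=-3 tape=[_]X_XXX_XYX
M halts after 23 transitions.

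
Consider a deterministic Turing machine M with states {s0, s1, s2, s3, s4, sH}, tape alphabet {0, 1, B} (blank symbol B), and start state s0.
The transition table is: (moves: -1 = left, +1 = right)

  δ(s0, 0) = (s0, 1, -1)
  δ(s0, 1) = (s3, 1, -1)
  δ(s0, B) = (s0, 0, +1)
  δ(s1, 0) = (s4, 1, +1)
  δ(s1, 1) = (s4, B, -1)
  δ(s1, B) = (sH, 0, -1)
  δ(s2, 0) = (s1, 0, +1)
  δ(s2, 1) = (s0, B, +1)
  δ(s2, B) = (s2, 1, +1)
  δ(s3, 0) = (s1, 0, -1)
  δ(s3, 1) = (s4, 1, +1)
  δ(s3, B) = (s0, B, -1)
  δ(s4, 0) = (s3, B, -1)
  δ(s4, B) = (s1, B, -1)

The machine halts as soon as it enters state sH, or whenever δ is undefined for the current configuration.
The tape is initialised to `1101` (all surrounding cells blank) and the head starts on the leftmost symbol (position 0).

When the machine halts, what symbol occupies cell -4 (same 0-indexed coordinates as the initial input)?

state=s0 head=0 tape=BBBBB[1]101   (s0,1)→(s3,1,-1)
state=s3 head=-1 tape=BBBB[B]1101   (s3,B)→(s0,B,-1)
state=s0 head=-2 tape=BBB[B]B1101   (s0,B)→(s0,0,+1)
state=s0 head=-1 tape=BBB0[B]1101   (s0,B)→(s0,0,+1)
state=s0 head=0 tape=BBB00[1]101   (s0,1)→(s3,1,-1)
state=s3 head=-1 tape=BBB0[0]1101   (s3,0)→(s1,0,-1)
state=s1 head=-2 tape=BBB[0]01101   (s1,0)→(s4,1,+1)
state=s4 head=-1 tape=BBB1[0]1101   (s4,0)→(s3,B,-1)
state=s3 head=-2 tape=BBB[1]B1101   (s3,1)→(s4,1,+1)
state=s4 head=-1 tape=BBB1[B]1101   (s4,B)→(s1,B,-1)
state=s1 head=-2 tape=BBB[1]B1101   (s1,1)→(s4,B,-1)
state=s4 head=-3 tape=BB[B]BB1101   (s4,B)→(s1,B,-1)
state=s1 head=-4 tape=B[B]BBB1101   (s1,B)→(sH,0,-1)
state=sH head=-5 tape=[B]0BBB1101
Cell -4 holds 0 when M halts.

0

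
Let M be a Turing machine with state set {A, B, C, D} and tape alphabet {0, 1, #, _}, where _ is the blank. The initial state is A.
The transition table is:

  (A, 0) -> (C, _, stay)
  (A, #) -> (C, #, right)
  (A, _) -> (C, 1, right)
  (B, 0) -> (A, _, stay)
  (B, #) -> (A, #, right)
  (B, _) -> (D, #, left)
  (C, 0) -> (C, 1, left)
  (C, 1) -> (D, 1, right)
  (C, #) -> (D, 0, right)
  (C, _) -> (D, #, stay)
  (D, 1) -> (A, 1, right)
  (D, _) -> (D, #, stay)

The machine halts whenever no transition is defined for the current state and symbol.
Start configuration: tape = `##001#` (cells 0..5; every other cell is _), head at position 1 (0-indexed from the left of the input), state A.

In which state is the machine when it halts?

state=A head=1 tape=#[#]001#   (A,#)→(C,#,right)
state=C head=2 tape=##[0]01#   (C,0)→(C,1,left)
state=C head=1 tape=#[#]101#   (C,#)→(D,0,right)
state=D head=2 tape=#0[1]01#   (D,1)→(A,1,right)
state=A head=3 tape=#01[0]1#   (A,0)→(C,_,stay)
state=C head=3 tape=#01[_]1#   (C,_)→(D,#,stay)
state=D head=3 tape=#01[#]1#
No transition is defined for (D, #); M halts in state D.

D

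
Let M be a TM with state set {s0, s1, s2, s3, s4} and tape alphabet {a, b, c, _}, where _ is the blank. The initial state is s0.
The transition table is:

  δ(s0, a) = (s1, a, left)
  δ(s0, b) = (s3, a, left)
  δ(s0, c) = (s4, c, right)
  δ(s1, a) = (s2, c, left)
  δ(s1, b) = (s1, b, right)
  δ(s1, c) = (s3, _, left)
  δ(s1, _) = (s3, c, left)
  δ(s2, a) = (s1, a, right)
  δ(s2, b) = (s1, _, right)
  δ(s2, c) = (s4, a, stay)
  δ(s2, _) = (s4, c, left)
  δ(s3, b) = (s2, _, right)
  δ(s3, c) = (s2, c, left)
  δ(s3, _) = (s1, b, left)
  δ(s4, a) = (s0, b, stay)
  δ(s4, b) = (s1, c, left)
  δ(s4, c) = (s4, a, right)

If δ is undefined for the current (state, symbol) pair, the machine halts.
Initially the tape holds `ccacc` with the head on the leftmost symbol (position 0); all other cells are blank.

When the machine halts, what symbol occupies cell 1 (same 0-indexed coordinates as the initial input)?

a

state=s0 head=0 tape=[c]cacc   (s0,c)→(s4,c,right)
state=s4 head=1 tape=c[c]acc   (s4,c)→(s4,a,right)
state=s4 head=2 tape=ca[a]cc   (s4,a)→(s0,b,stay)
state=s0 head=2 tape=ca[b]cc   (s0,b)→(s3,a,left)
state=s3 head=1 tape=c[a]acc
Cell 1 holds a when M halts.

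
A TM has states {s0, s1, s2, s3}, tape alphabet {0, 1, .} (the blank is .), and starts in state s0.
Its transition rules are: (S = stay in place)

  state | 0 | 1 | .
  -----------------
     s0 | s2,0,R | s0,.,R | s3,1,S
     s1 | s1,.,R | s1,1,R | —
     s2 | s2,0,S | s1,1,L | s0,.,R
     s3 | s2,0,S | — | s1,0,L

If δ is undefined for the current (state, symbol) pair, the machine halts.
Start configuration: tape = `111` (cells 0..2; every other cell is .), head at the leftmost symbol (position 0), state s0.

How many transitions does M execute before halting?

4

s0 | [1]11.   read 1 → write ., move R, go to s0
s0 | .[1]1.   read 1 → write ., move R, go to s0
s0 | ..[1].   read 1 → write ., move R, go to s0
s0 | ...[.]   read . → write 1, move S, go to s3
s3 | ...[1]
M halts after 4 transitions.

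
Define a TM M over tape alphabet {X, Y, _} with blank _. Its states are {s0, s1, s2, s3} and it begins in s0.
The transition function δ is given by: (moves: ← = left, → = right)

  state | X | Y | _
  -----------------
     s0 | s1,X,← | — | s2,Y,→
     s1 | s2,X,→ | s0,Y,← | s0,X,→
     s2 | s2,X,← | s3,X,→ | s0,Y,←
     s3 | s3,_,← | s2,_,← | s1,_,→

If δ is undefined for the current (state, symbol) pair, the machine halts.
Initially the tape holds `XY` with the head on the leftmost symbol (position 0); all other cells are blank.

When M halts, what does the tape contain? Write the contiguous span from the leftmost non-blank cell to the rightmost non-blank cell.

YX_XYYY

s0 | _____[X]Y   read X → write X, move ←, go to s1
s1 | ____[_]XY   read _ → write X, move →, go to s0
s0 | ____X[X]Y   read X → write X, move ←, go to s1
s1 | ____[X]XY   read X → write X, move →, go to s2
s2 | ____X[X]Y   read X → write X, move ←, go to s2
s2 | ____[X]XY   read X → write X, move ←, go to s2
s2 | ___[_]XXY   read _ → write Y, move ←, go to s0
s0 | __[_]YXXY   read _ → write Y, move →, go to s2
s2 | __Y[Y]XXY   read Y → write X, move →, go to s3
s3 | __YX[X]XY   read X → write _, move ←, go to s3
s3 | __Y[X]_XY   read X → write _, move ←, go to s3
s3 | __[Y]__XY   read Y → write _, move ←, go to s2
s2 | _[_]___XY   read _ → write Y, move ←, go to s0
s0 | [_]Y___XY   read _ → write Y, move →, go to s2
s2 | Y[Y]___XY   read Y → write X, move →, go to s3
s3 | YX[_]__XY   read _ → write _, move →, go to s1
s1 | YX_[_]_XY   read _ → write X, move →, go to s0
s0 | YX_X[_]XY   read _ → write Y, move →, go to s2
s2 | YX_XY[X]Y   read X → write X, move ←, go to s2
s2 | YX_X[Y]XY   read Y → write X, move →, go to s3
s3 | YX_XX[X]Y   read X → write _, move ←, go to s3
s3 | YX_X[X]_Y   read X → write _, move ←, go to s3
s3 | YX_[X]__Y   read X → write _, move ←, go to s3
s3 | YX[_]___Y   read _ → write _, move →, go to s1
s1 | YX_[_]__Y   read _ → write X, move →, go to s0
s0 | YX_X[_]_Y   read _ → write Y, move →, go to s2
s2 | YX_XY[_]Y   read _ → write Y, move ←, go to s0
s0 | YX_X[Y]YY
The non-blank tape span at halt is YX_XYYY.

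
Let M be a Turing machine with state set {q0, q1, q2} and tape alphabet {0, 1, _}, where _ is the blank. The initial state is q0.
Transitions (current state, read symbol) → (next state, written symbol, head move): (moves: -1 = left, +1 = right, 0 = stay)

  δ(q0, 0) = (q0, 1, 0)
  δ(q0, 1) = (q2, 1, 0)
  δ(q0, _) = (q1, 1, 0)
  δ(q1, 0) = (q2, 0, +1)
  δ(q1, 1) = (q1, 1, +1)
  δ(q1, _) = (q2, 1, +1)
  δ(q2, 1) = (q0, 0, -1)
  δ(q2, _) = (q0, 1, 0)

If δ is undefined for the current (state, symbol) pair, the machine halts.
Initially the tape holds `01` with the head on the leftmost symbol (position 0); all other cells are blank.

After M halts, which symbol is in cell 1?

0

state=q0 head=0 tape=__[0]1   (q0,0)→(q0,1,0)
state=q0 head=0 tape=__[1]1   (q0,1)→(q2,1,0)
state=q2 head=0 tape=__[1]1   (q2,1)→(q0,0,-1)
state=q0 head=-1 tape=_[_]01   (q0,_)→(q1,1,0)
state=q1 head=-1 tape=_[1]01   (q1,1)→(q1,1,+1)
state=q1 head=0 tape=_1[0]1   (q1,0)→(q2,0,+1)
state=q2 head=1 tape=_10[1]   (q2,1)→(q0,0,-1)
state=q0 head=0 tape=_1[0]0   (q0,0)→(q0,1,0)
state=q0 head=0 tape=_1[1]0   (q0,1)→(q2,1,0)
state=q2 head=0 tape=_1[1]0   (q2,1)→(q0,0,-1)
state=q0 head=-1 tape=_[1]00   (q0,1)→(q2,1,0)
state=q2 head=-1 tape=_[1]00   (q2,1)→(q0,0,-1)
state=q0 head=-2 tape=[_]000   (q0,_)→(q1,1,0)
state=q1 head=-2 tape=[1]000   (q1,1)→(q1,1,+1)
state=q1 head=-1 tape=1[0]00   (q1,0)→(q2,0,+1)
state=q2 head=0 tape=10[0]0
Cell 1 holds 0 when M halts.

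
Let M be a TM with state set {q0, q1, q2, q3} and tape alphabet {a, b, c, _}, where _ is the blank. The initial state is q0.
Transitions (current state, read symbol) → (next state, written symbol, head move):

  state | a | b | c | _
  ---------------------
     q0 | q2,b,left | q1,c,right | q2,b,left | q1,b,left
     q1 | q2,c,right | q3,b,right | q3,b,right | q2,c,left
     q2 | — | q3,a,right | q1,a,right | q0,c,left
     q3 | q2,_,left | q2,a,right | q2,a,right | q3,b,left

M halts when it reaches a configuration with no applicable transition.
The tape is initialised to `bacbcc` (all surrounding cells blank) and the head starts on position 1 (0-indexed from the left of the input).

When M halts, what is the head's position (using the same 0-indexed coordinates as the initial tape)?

5

q0 | b[a]cbcc_   read a → write b, move left, go to q2
q2 | [b]bcbcc_   read b → write a, move right, go to q3
q3 | a[b]cbcc_   read b → write a, move right, go to q2
q2 | aa[c]bcc_   read c → write a, move right, go to q1
q1 | aaa[b]cc_   read b → write b, move right, go to q3
q3 | aaab[c]c_   read c → write a, move right, go to q2
q2 | aaaba[c]_   read c → write a, move right, go to q1
q1 | aaabaa[_]   read _ → write c, move left, go to q2
q2 | aaaba[a]c
At halt the head is at cell 5.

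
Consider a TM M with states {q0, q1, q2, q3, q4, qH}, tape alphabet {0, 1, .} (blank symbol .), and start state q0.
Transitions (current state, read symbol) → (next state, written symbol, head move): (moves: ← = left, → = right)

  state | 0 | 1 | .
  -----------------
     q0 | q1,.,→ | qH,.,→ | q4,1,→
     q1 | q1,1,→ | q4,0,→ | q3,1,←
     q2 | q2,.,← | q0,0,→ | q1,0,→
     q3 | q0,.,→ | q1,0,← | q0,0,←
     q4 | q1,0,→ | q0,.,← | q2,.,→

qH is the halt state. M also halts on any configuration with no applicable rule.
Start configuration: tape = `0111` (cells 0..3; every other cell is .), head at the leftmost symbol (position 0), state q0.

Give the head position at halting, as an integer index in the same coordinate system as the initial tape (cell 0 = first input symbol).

7

q0 | [0]111....   read 0 → write ., move →, go to q1
q1 | .[1]11....   read 1 → write 0, move →, go to q4
q4 | .0[1]1....   read 1 → write ., move ←, go to q0
q0 | .[0].1....   read 0 → write ., move →, go to q1
q1 | ..[.]1....   read . → write 1, move ←, go to q3
q3 | .[.]11....   read . → write 0, move ←, go to q0
q0 | [.]011....   read . → write 1, move →, go to q4
q4 | 1[0]11....   read 0 → write 0, move →, go to q1
q1 | 10[1]1....   read 1 → write 0, move →, go to q4
q4 | 100[1]....   read 1 → write ., move ←, go to q0
q0 | 10[0].....   read 0 → write ., move →, go to q1
q1 | 10.[.]....   read . → write 1, move ←, go to q3
q3 | 10[.]1....   read . → write 0, move ←, go to q0
q0 | 1[0]01....   read 0 → write ., move →, go to q1
q1 | 1.[0]1....   read 0 → write 1, move →, go to q1
q1 | 1.1[1]....   read 1 → write 0, move →, go to q4
q4 | 1.10[.]...   read . → write ., move →, go to q2
q2 | 1.10.[.]..   read . → write 0, move →, go to q1
q1 | 1.10.0[.].   read . → write 1, move ←, go to q3
q3 | 1.10.[0]1.   read 0 → write ., move →, go to q0
q0 | 1.10..[1].   read 1 → write ., move →, go to qH
qH | 1.10...[.]
At halt the head is at cell 7.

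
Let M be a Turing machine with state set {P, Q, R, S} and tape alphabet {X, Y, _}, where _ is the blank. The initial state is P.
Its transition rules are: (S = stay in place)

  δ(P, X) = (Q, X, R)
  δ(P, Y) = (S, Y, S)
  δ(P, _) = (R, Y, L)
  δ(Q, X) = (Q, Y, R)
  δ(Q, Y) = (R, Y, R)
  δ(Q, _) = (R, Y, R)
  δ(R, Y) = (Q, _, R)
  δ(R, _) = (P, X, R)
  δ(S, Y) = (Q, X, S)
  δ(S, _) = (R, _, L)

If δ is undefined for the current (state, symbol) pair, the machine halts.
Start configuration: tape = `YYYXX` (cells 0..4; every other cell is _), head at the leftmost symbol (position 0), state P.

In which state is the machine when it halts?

P | [Y]YYXX___   read Y → write Y, move S, go to S
S | [Y]YYXX___   read Y → write X, move S, go to Q
Q | [X]YYXX___   read X → write Y, move R, go to Q
Q | Y[Y]YXX___   read Y → write Y, move R, go to R
R | YY[Y]XX___   read Y → write _, move R, go to Q
Q | YY_[X]X___   read X → write Y, move R, go to Q
Q | YY_Y[X]___   read X → write Y, move R, go to Q
Q | YY_YY[_]__   read _ → write Y, move R, go to R
R | YY_YYY[_]_   read _ → write X, move R, go to P
P | YY_YYYX[_]   read _ → write Y, move L, go to R
R | YY_YYY[X]Y
No transition is defined for (R, X); M halts in state R.

R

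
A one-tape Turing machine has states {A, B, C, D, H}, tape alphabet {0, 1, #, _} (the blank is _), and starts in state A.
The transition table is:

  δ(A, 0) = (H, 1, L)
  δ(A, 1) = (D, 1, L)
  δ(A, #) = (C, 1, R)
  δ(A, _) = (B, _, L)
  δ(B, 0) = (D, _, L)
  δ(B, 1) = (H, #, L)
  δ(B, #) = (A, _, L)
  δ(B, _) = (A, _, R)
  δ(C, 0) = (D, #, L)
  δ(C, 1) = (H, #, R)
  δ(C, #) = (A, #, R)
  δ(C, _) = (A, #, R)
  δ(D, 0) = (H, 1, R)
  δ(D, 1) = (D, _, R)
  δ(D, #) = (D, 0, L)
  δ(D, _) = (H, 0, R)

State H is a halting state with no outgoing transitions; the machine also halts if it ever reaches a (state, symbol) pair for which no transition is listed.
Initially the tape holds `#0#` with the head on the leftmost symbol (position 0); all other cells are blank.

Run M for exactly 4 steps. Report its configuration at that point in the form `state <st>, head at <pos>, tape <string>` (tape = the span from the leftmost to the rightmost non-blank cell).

state=A head=0 tape=[#]0#   (A,#)→(C,1,R)
state=C head=1 tape=1[0]#   (C,0)→(D,#,L)
state=D head=0 tape=[1]##   (D,1)→(D,_,R)
state=D head=1 tape=_[#]#   (D,#)→(D,0,L)
state=D head=0 tape=[_]0#
After 4 steps: state D, head at 0, tape 0#.

state D, head at 0, tape 0#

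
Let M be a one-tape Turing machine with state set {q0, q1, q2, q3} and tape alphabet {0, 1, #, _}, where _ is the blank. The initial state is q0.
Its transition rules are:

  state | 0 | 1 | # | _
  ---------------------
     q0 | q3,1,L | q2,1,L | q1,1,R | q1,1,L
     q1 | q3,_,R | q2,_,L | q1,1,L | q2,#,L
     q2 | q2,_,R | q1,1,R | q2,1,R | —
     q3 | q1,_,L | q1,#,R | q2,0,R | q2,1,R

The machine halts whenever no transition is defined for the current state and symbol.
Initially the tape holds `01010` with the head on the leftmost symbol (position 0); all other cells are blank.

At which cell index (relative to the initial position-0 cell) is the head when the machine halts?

q0 | __[0]1010   read 0 → write 1, move L, go to q3
q3 | _[_]11010   read _ → write 1, move R, go to q2
q2 | _1[1]1010   read 1 → write 1, move R, go to q1
q1 | _11[1]010   read 1 → write _, move L, go to q2
q2 | _1[1]_010   read 1 → write 1, move R, go to q1
q1 | _11[_]010   read _ → write #, move L, go to q2
q2 | _1[1]#010   read 1 → write 1, move R, go to q1
q1 | _11[#]010   read # → write 1, move L, go to q1
q1 | _1[1]1010   read 1 → write _, move L, go to q2
q2 | _[1]_1010   read 1 → write 1, move R, go to q1
q1 | _1[_]1010   read _ → write #, move L, go to q2
q2 | _[1]#1010   read 1 → write 1, move R, go to q1
q1 | _1[#]1010   read # → write 1, move L, go to q1
q1 | _[1]11010   read 1 → write _, move L, go to q2
q2 | [_]_11010
At halt the head is at cell -2.

-2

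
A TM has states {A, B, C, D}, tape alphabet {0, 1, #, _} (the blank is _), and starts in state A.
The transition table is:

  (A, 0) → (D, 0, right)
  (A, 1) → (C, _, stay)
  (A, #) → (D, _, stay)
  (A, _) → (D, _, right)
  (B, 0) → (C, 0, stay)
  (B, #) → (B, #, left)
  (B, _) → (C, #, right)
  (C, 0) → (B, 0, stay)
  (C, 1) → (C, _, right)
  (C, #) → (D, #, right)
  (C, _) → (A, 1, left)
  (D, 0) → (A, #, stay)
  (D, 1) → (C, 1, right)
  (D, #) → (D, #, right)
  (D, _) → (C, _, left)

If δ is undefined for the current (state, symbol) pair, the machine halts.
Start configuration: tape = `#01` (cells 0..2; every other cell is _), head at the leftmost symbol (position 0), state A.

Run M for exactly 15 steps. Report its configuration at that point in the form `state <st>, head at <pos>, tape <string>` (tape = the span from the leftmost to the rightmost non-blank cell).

A | __[#]01   read # → write _, move stay, go to D
D | __[_]01   read _ → write _, move left, go to C
C | _[_]_01   read _ → write 1, move left, go to A
A | [_]1_01   read _ → write _, move right, go to D
D | _[1]_01   read 1 → write 1, move right, go to C
C | _1[_]01   read _ → write 1, move left, go to A
A | _[1]101   read 1 → write _, move stay, go to C
C | _[_]101   read _ → write 1, move left, go to A
A | [_]1101   read _ → write _, move right, go to D
D | _[1]101   read 1 → write 1, move right, go to C
C | _1[1]01   read 1 → write _, move right, go to C
C | _1_[0]1   read 0 → write 0, move stay, go to B
B | _1_[0]1   read 0 → write 0, move stay, go to C
C | _1_[0]1   read 0 → write 0, move stay, go to B
B | _1_[0]1   read 0 → write 0, move stay, go to C
C | _1_[0]1
After 15 steps: state C, head at 1, tape 1_01.

state C, head at 1, tape 1_01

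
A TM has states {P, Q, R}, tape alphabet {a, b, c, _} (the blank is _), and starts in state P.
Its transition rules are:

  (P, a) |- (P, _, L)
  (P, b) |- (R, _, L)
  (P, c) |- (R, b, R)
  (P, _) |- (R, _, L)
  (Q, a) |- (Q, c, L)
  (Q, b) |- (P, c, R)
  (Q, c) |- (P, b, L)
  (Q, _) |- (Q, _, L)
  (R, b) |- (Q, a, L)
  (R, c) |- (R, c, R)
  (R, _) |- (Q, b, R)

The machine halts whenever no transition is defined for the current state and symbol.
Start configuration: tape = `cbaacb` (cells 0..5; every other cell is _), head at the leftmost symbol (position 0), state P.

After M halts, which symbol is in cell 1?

state=P head=0 tape=[c]baacb   (P,c)→(R,b,R)
state=R head=1 tape=b[b]aacb   (R,b)→(Q,a,L)
state=Q head=0 tape=[b]aaacb   (Q,b)→(P,c,R)
state=P head=1 tape=c[a]aacb   (P,a)→(P,_,L)
state=P head=0 tape=[c]_aacb   (P,c)→(R,b,R)
state=R head=1 tape=b[_]aacb   (R,_)→(Q,b,R)
state=Q head=2 tape=bb[a]acb   (Q,a)→(Q,c,L)
state=Q head=1 tape=b[b]cacb   (Q,b)→(P,c,R)
state=P head=2 tape=bc[c]acb   (P,c)→(R,b,R)
state=R head=3 tape=bcb[a]cb
Cell 1 holds c when M halts.

c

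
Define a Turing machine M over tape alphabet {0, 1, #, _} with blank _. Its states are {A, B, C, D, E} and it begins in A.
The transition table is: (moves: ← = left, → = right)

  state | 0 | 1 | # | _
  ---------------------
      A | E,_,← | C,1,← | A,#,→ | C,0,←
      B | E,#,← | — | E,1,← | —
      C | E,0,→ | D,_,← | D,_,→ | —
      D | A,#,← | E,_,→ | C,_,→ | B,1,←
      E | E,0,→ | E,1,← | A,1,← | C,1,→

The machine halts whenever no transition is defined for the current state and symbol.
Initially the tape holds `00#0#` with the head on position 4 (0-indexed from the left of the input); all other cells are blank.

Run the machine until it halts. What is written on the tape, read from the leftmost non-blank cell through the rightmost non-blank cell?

00#0_1

A | 00#0[#]__   read # → write #, move →, go to A
A | 00#0#[_]_   read _ → write 0, move ←, go to C
C | 00#0[#]0_   read # → write _, move →, go to D
D | 00#0_[0]_   read 0 → write #, move ←, go to A
A | 00#0[_]#_   read _ → write 0, move ←, go to C
C | 00#[0]0#_   read 0 → write 0, move →, go to E
E | 00#0[0]#_   read 0 → write 0, move →, go to E
E | 00#00[#]_   read # → write 1, move ←, go to A
A | 00#0[0]1_   read 0 → write _, move ←, go to E
E | 00#[0]_1_   read 0 → write 0, move →, go to E
E | 00#0[_]1_   read _ → write 1, move →, go to C
C | 00#01[1]_   read 1 → write _, move ←, go to D
D | 00#0[1]__   read 1 → write _, move →, go to E
E | 00#0_[_]_   read _ → write 1, move →, go to C
C | 00#0_1[_]
The non-blank tape span at halt is 00#0_1.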